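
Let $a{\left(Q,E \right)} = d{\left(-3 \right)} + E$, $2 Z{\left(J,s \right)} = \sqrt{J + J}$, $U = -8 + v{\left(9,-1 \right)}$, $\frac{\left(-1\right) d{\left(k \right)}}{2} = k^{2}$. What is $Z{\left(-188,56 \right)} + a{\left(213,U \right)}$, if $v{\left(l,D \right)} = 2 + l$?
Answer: $-15 + i \sqrt{94} \approx -15.0 + 9.6954 i$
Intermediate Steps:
$d{\left(k \right)} = - 2 k^{2}$
$U = 3$ ($U = -8 + \left(2 + 9\right) = -8 + 11 = 3$)
$Z{\left(J,s \right)} = \frac{\sqrt{2} \sqrt{J}}{2}$ ($Z{\left(J,s \right)} = \frac{\sqrt{J + J}}{2} = \frac{\sqrt{2 J}}{2} = \frac{\sqrt{2} \sqrt{J}}{2}$)
$a{\left(Q,E \right)} = -18 + E$ ($a{\left(Q,E \right)} = - 2 \left(-3\right)^{2} + E = \left(-2\right) 9 + E = -18 + E$)
$Z{\left(-188,56 \right)} + a{\left(213,U \right)} = \frac{\sqrt{2} \sqrt{-188}}{2} + \left(-18 + 3\right) = \frac{\sqrt{2} \cdot 2 i \sqrt{47}}{2} - 15 = i \sqrt{94} - 15 = -15 + i \sqrt{94}$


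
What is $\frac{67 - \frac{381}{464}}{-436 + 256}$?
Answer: $- \frac{30707}{83520} \approx -0.36766$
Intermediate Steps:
$\frac{67 - \frac{381}{464}}{-436 + 256} = \frac{67 - \frac{381}{464}}{-180} = \left(67 - \frac{381}{464}\right) \left(- \frac{1}{180}\right) = \frac{30707}{464} \left(- \frac{1}{180}\right) = - \frac{30707}{83520}$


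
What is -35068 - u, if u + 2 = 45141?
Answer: -80207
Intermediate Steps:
u = 45139 (u = -2 + 45141 = 45139)
-35068 - u = -35068 - 1*45139 = -35068 - 45139 = -80207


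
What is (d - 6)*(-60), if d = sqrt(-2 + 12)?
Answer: 360 - 60*sqrt(10) ≈ 170.26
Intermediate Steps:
d = sqrt(10) ≈ 3.1623
(d - 6)*(-60) = (sqrt(10) - 6)*(-60) = (-6 + sqrt(10))*(-60) = 360 - 60*sqrt(10)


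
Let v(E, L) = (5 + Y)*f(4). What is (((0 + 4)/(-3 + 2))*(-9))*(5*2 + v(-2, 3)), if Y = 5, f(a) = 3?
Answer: 1440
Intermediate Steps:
v(E, L) = 30 (v(E, L) = (5 + 5)*3 = 10*3 = 30)
(((0 + 4)/(-3 + 2))*(-9))*(5*2 + v(-2, 3)) = (((0 + 4)/(-3 + 2))*(-9))*(5*2 + 30) = ((4/(-1))*(-9))*(10 + 30) = ((4*(-1))*(-9))*40 = -4*(-9)*40 = 36*40 = 1440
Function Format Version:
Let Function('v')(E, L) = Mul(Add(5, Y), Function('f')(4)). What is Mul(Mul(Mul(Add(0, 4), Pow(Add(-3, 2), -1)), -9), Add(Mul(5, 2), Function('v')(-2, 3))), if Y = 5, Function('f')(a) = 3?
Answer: 1440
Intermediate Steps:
Function('v')(E, L) = 30 (Function('v')(E, L) = Mul(Add(5, 5), 3) = Mul(10, 3) = 30)
Mul(Mul(Mul(Add(0, 4), Pow(Add(-3, 2), -1)), -9), Add(Mul(5, 2), Function('v')(-2, 3))) = Mul(Mul(Mul(Add(0, 4), Pow(Add(-3, 2), -1)), -9), Add(Mul(5, 2), 30)) = Mul(Mul(Mul(4, Pow(-1, -1)), -9), Add(10, 30)) = Mul(Mul(Mul(4, -1), -9), 40) = Mul(Mul(-4, -9), 40) = Mul(36, 40) = 1440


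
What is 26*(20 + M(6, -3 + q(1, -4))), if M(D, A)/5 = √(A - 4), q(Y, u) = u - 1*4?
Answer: 520 + 130*I*√15 ≈ 520.0 + 503.49*I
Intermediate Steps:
q(Y, u) = -4 + u (q(Y, u) = u - 4 = -4 + u)
M(D, A) = 5*√(-4 + A) (M(D, A) = 5*√(A - 4) = 5*√(-4 + A))
26*(20 + M(6, -3 + q(1, -4))) = 26*(20 + 5*√(-4 + (-3 + (-4 - 4)))) = 26*(20 + 5*√(-4 + (-3 - 8))) = 26*(20 + 5*√(-4 - 11)) = 26*(20 + 5*√(-15)) = 26*(20 + 5*(I*√15)) = 26*(20 + 5*I*√15) = 520 + 130*I*√15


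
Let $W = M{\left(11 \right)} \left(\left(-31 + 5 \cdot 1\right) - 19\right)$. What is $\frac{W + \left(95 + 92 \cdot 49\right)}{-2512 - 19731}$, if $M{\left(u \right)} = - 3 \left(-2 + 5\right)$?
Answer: $- \frac{5008}{22243} \approx -0.22515$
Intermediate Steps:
$M{\left(u \right)} = -9$ ($M{\left(u \right)} = \left(-3\right) 3 = -9$)
$W = 405$ ($W = - 9 \left(\left(-31 + 5 \cdot 1\right) - 19\right) = - 9 \left(\left(-31 + 5\right) - 19\right) = - 9 \left(-26 - 19\right) = \left(-9\right) \left(-45\right) = 405$)
$\frac{W + \left(95 + 92 \cdot 49\right)}{-2512 - 19731} = \frac{405 + \left(95 + 92 \cdot 49\right)}{-2512 - 19731} = \frac{405 + \left(95 + 4508\right)}{-22243} = \left(405 + 4603\right) \left(- \frac{1}{22243}\right) = 5008 \left(- \frac{1}{22243}\right) = - \frac{5008}{22243}$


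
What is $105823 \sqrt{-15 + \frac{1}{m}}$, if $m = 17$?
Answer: $\frac{105823 i \sqrt{4318}}{17} \approx 4.0905 \cdot 10^{5} i$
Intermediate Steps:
$105823 \sqrt{-15 + \frac{1}{m}} = 105823 \sqrt{-15 + \frac{1}{17}} = 105823 \sqrt{- \frac{254}{17}} = 105823 \frac{i \sqrt{4318}}{17} = \frac{105823 i \sqrt{4318}}{17}$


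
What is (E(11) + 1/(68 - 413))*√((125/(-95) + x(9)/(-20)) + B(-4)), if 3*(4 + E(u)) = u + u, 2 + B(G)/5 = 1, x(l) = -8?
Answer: 383*I*√53390/10925 ≈ 8.1004*I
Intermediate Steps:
B(G) = -5 (B(G) = -10 + 5*1 = -10 + 5 = -5)
E(u) = -4 + 2*u/3 (E(u) = -4 + (u + u)/3 = -4 + (2*u)/3 = -4 + 2*u/3)
(E(11) + 1/(68 - 413))*√((125/(-95) + x(9)/(-20)) + B(-4)) = ((-4 + (⅔)*11) + 1/(68 - 413))*√((125/(-95) - 8/(-20)) - 5) = ((-4 + 22/3) + 1/(-345))*√((125*(-1/95) - 8*(-1/20)) - 5) = (10/3 - 1/345)*√((-25/19 + ⅖) - 5) = 383*√(-87/95 - 5)/115 = 383*√(-562/95)/115 = 383*(I*√53390/95)/115 = 383*I*√53390/10925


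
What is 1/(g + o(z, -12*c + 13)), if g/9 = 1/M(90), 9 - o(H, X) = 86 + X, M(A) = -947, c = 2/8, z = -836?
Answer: -947/82398 ≈ -0.011493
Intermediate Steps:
c = 1/4 (c = 2*(1/8) = 1/4 ≈ 0.25000)
o(H, X) = -77 - X (o(H, X) = 9 - (86 + X) = 9 + (-86 - X) = -77 - X)
g = -9/947 (g = 9/(-947) = 9*(-1/947) = -9/947 ≈ -0.0095037)
1/(g + o(z, -12*c + 13)) = 1/(-9/947 + (-77 - (-12*1/4 + 13))) = 1/(-9/947 + (-77 - (-3 + 13))) = 1/(-9/947 + (-77 - 1*10)) = 1/(-9/947 + (-77 - 10)) = 1/(-9/947 - 87) = 1/(-82398/947) = -947/82398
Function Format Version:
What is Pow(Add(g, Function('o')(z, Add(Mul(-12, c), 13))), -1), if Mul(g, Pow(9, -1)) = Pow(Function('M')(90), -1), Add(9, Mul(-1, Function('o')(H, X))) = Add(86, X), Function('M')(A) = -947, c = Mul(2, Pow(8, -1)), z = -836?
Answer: Rational(-947, 82398) ≈ -0.011493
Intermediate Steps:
c = Rational(1, 4) (c = Mul(2, Rational(1, 8)) = Rational(1, 4) ≈ 0.25000)
Function('o')(H, X) = Add(-77, Mul(-1, X)) (Function('o')(H, X) = Add(9, Mul(-1, Add(86, X))) = Add(9, Add(-86, Mul(-1, X))) = Add(-77, Mul(-1, X)))
g = Rational(-9, 947) (g = Mul(9, Pow(-947, -1)) = Mul(9, Rational(-1, 947)) = Rational(-9, 947) ≈ -0.0095037)
Pow(Add(g, Function('o')(z, Add(Mul(-12, c), 13))), -1) = Pow(Add(Rational(-9, 947), Add(-77, Mul(-1, Add(Mul(-12, Rational(1, 4)), 13)))), -1) = Pow(Add(Rational(-9, 947), Add(-77, Mul(-1, Add(-3, 13)))), -1) = Pow(Add(Rational(-9, 947), Add(-77, Mul(-1, 10))), -1) = Pow(Add(Rational(-9, 947), Add(-77, -10)), -1) = Pow(Add(Rational(-9, 947), -87), -1) = Pow(Rational(-82398, 947), -1) = Rational(-947, 82398)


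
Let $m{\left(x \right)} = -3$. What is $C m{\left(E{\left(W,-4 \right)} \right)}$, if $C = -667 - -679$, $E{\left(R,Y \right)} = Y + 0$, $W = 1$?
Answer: $-36$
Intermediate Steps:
$E{\left(R,Y \right)} = Y$
$C = 12$ ($C = -667 + \left(-31 + 710\right) = -667 + 679 = 12$)
$C m{\left(E{\left(W,-4 \right)} \right)} = 12 \left(-3\right) = -36$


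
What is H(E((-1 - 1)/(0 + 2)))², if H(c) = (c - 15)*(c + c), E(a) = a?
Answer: 1024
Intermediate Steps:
H(c) = 2*c*(-15 + c) (H(c) = (-15 + c)*(2*c) = 2*c*(-15 + c))
H(E((-1 - 1)/(0 + 2)))² = (2*((-1 - 1)/(0 + 2))*(-15 + (-1 - 1)/(0 + 2)))² = (2*(-2/2)*(-15 - 2/2))² = (2*(-2*½)*(-15 - 2*½))² = (2*(-1)*(-15 - 1))² = (2*(-1)*(-16))² = 32² = 1024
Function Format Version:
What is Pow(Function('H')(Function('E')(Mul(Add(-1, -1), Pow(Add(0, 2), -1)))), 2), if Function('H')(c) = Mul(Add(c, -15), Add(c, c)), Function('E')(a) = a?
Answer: 1024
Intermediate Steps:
Function('H')(c) = Mul(2, c, Add(-15, c)) (Function('H')(c) = Mul(Add(-15, c), Mul(2, c)) = Mul(2, c, Add(-15, c)))
Pow(Function('H')(Function('E')(Mul(Add(-1, -1), Pow(Add(0, 2), -1)))), 2) = Pow(Mul(2, Mul(Add(-1, -1), Pow(Add(0, 2), -1)), Add(-15, Mul(Add(-1, -1), Pow(Add(0, 2), -1)))), 2) = Pow(Mul(2, Mul(-2, Pow(2, -1)), Add(-15, Mul(-2, Pow(2, -1)))), 2) = Pow(Mul(2, Mul(-2, Rational(1, 2)), Add(-15, Mul(-2, Rational(1, 2)))), 2) = Pow(Mul(2, -1, Add(-15, -1)), 2) = Pow(Mul(2, -1, -16), 2) = Pow(32, 2) = 1024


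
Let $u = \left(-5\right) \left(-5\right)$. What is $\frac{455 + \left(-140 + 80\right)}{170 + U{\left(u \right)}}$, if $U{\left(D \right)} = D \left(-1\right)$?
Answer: $\frac{79}{29} \approx 2.7241$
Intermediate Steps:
$u = 25$
$U{\left(D \right)} = - D$
$\frac{455 + \left(-140 + 80\right)}{170 + U{\left(u \right)}} = \frac{455 + \left(-140 + 80\right)}{170 - 25} = \frac{455 - 60}{170 - 25} = \frac{395}{145} = 395 \cdot \frac{1}{145} = \frac{79}{29}$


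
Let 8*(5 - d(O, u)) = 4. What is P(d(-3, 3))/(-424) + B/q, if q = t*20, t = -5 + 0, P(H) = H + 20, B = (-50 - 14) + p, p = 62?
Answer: -801/21200 ≈ -0.037783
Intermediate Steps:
d(O, u) = 9/2 (d(O, u) = 5 - 1/8*4 = 5 - 1/2 = 9/2)
B = -2 (B = (-50 - 14) + 62 = -64 + 62 = -2)
P(H) = 20 + H
t = -5
q = -100 (q = -5*20 = -100)
P(d(-3, 3))/(-424) + B/q = (20 + 9/2)/(-424) - 2/(-100) = (49/2)*(-1/424) - 2*(-1/100) = -49/848 + 1/50 = -801/21200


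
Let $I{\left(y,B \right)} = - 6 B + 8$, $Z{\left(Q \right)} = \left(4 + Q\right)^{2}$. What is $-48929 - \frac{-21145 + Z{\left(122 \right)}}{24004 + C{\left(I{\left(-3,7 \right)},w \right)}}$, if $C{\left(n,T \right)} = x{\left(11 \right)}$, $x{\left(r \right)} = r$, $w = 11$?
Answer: $- \frac{1175024666}{24015} \approx -48929.0$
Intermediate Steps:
$I{\left(y,B \right)} = 8 - 6 B$
$C{\left(n,T \right)} = 11$
$-48929 - \frac{-21145 + Z{\left(122 \right)}}{24004 + C{\left(I{\left(-3,7 \right)},w \right)}} = -48929 - \frac{-21145 + \left(4 + 122\right)^{2}}{24004 + 11} = -48929 - \frac{-21145 + 126^{2}}{24015} = -48929 - \left(-21145 + 15876\right) \frac{1}{24015} = -48929 - \left(-5269\right) \frac{1}{24015} = -48929 - - \frac{5269}{24015} = -48929 + \frac{5269}{24015} = - \frac{1175024666}{24015}$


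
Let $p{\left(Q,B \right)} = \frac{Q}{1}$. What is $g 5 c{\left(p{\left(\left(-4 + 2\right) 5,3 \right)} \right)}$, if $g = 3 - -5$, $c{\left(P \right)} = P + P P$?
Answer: $3600$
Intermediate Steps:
$p{\left(Q,B \right)} = Q$ ($p{\left(Q,B \right)} = Q 1 = Q$)
$c{\left(P \right)} = P + P^{2}$
$g = 8$ ($g = 3 + 5 = 8$)
$g 5 c{\left(p{\left(\left(-4 + 2\right) 5,3 \right)} \right)} = 8 \cdot 5 \left(-4 + 2\right) 5 \left(1 + \left(-4 + 2\right) 5\right) = 40 \left(-2\right) 5 \left(1 - 10\right) = 40 \left(- 10 \left(1 - 10\right)\right) = 40 \left(\left(-10\right) \left(-9\right)\right) = 40 \cdot 90 = 3600$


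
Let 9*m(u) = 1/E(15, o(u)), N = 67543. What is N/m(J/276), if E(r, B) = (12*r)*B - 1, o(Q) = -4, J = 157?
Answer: -438286527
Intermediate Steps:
E(r, B) = -1 + 12*B*r (E(r, B) = 12*B*r - 1 = -1 + 12*B*r)
m(u) = -1/6489 (m(u) = 1/(9*(-1 + 12*(-4)*15)) = 1/(9*(-1 - 720)) = (⅑)/(-721) = (⅑)*(-1/721) = -1/6489)
N/m(J/276) = 67543/(-1/6489) = 67543*(-6489) = -438286527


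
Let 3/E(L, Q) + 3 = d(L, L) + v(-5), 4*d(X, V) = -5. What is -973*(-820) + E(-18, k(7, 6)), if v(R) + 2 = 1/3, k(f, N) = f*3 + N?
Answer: 56648024/71 ≈ 7.9786e+5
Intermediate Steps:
d(X, V) = -5/4 (d(X, V) = (¼)*(-5) = -5/4)
k(f, N) = N + 3*f (k(f, N) = 3*f + N = N + 3*f)
v(R) = -5/3 (v(R) = -2 + 1/3 = -2 + ⅓ = -5/3)
E(L, Q) = -36/71 (E(L, Q) = 3/(-3 + (-5/4 - 5/3)) = 3/(-3 - 35/12) = 3/(-71/12) = 3*(-12/71) = -36/71)
-973*(-820) + E(-18, k(7, 6)) = -973*(-820) - 36/71 = 797860 - 36/71 = 56648024/71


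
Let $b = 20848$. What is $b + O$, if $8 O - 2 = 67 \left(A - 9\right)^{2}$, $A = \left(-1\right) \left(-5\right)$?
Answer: $\frac{83929}{4} \approx 20982.0$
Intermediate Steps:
$A = 5$
$O = \frac{537}{4}$ ($O = \frac{1}{4} + \frac{67 \left(5 - 9\right)^{2}}{8} = \frac{1}{4} + \frac{67 \left(-4\right)^{2}}{8} = \frac{1}{4} + \frac{67 \cdot 16}{8} = \frac{1}{4} + \frac{1}{8} \cdot 1072 = \frac{1}{4} + 134 = \frac{537}{4} \approx 134.25$)
$b + O = 20848 + \frac{537}{4} = \frac{83929}{4}$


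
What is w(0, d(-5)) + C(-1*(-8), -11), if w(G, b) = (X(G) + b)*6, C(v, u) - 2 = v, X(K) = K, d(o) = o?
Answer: -20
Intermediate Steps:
C(v, u) = 2 + v
w(G, b) = 6*G + 6*b (w(G, b) = (G + b)*6 = 6*G + 6*b)
w(0, d(-5)) + C(-1*(-8), -11) = (6*0 + 6*(-5)) + (2 - 1*(-8)) = (0 - 30) + (2 + 8) = -30 + 10 = -20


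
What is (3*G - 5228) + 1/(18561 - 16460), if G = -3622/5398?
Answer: -29657303606/5670599 ≈ -5230.0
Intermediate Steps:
G = -1811/2699 (G = -3622*1/5398 = -1811/2699 ≈ -0.67099)
(3*G - 5228) + 1/(18561 - 16460) = (3*(-1811/2699) - 5228) + 1/(18561 - 16460) = (-5433/2699 - 5228) + 1/2101 = -14115805/2699 + 1/2101 = -29657303606/5670599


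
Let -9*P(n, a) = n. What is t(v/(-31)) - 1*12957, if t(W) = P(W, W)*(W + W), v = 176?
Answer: -112127045/8649 ≈ -12964.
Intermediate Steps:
P(n, a) = -n/9
t(W) = -2*W²/9 (t(W) = (-W/9)*(W + W) = (-W/9)*(2*W) = -2*W²/9)
t(v/(-31)) - 1*12957 = -2*(176/(-31))²/9 - 1*12957 = -2*(176*(-1/31))²/9 - 12957 = -2*(-176/31)²/9 - 12957 = -2/9*30976/961 - 12957 = -61952/8649 - 12957 = -112127045/8649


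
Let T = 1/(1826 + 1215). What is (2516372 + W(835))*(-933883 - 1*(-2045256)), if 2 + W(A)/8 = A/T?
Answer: 25372907874028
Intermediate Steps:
T = 1/3041 ≈ 0.00032884
W(A) = -16 + 24328*A (W(A) = -16 + 8*(A/(1/3041)) = -16 + 8*(A*3041) = -16 + 8*(3041*A) = -16 + 24328*A)
(2516372 + W(835))*(-933883 - 1*(-2045256)) = (2516372 + (-16 + 24328*835))*(-933883 - 1*(-2045256)) = (2516372 + (-16 + 20313880))*(-933883 + 2045256) = (2516372 + 20313864)*1111373 = 22830236*1111373 = 25372907874028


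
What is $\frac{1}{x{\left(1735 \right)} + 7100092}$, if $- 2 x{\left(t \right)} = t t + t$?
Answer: $\frac{1}{5594112} \approx 1.7876 \cdot 10^{-7}$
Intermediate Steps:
$x{\left(t \right)} = - \frac{t}{2} - \frac{t^{2}}{2}$ ($x{\left(t \right)} = - \frac{t t + t}{2} = - \frac{t^{2} + t}{2} = - \frac{t + t^{2}}{2} = - \frac{t}{2} - \frac{t^{2}}{2}$)
$\frac{1}{x{\left(1735 \right)} + 7100092} = \frac{1}{\left(- \frac{1}{2}\right) 1735 \left(1 + 1735\right) + 7100092} = \frac{1}{\left(- \frac{1}{2}\right) 1735 \cdot 1736 + 7100092} = \frac{1}{-1505980 + 7100092} = \frac{1}{5594112}$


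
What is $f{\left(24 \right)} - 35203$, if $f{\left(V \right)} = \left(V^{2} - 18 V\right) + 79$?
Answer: $-34980$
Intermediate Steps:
$f{\left(V \right)} = 79 + V^{2} - 18 V$
$f{\left(24 \right)} - 35203 = \left(79 + 24^{2} - 432\right) - 35203 = \left(79 + 576 - 432\right) - 35203 = 223 - 35203 = -34980$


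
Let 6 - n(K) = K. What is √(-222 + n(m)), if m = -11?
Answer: I*√205 ≈ 14.318*I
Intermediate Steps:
n(K) = 6 - K
√(-222 + n(m)) = √(-222 + (6 - 1*(-11))) = √(-222 + (6 + 11)) = √(-222 + 17) = √(-205) = I*√205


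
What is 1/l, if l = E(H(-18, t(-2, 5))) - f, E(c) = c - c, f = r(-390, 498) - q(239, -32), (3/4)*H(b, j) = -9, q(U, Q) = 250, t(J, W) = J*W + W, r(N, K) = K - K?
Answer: 1/250 ≈ 0.0040000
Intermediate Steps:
r(N, K) = 0
t(J, W) = W + J*W
H(b, j) = -12 (H(b, j) = (4/3)*(-9) = -12)
f = -250 (f = 0 - 1*250 = 0 - 250 = -250)
E(c) = 0
l = 250 (l = 0 - 1*(-250) = 0 + 250 = 250)
1/l = 1/250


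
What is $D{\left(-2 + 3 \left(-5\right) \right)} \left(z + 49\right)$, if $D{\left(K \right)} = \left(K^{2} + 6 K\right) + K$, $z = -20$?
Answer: $4930$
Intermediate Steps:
$D{\left(K \right)} = K^{2} + 7 K$
$D{\left(-2 + 3 \left(-5\right) \right)} \left(z + 49\right) = \left(-2 + 3 \left(-5\right)\right) \left(7 + \left(-2 + 3 \left(-5\right)\right)\right) \left(-20 + 49\right) = \left(-2 - 15\right) \left(7 - 17\right) 29 = - 17 \left(7 - 17\right) 29 = \left(-17\right) \left(-10\right) 29 = 170 \cdot 29 = 4930$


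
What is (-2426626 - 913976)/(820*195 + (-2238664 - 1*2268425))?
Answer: 2426/3157 ≈ 0.76845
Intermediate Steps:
(-2426626 - 913976)/(820*195 + (-2238664 - 1*2268425)) = -3340602/(159900 + (-2238664 - 2268425)) = -3340602/(159900 - 4507089) = -3340602/(-4347189) = -3340602*(-1/4347189) = 2426/3157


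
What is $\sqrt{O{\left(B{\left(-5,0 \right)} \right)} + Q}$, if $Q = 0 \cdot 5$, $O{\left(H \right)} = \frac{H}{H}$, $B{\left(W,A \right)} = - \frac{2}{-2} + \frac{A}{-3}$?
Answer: $1$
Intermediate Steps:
$B{\left(W,A \right)} = 1 - \frac{A}{3}$ ($B{\left(W,A \right)} = \left(-2\right) \left(- \frac{1}{2}\right) + A \left(- \frac{1}{3}\right) = 1 - \frac{A}{3}$)
$O{\left(H \right)} = 1$
$Q = 0$
$\sqrt{O{\left(B{\left(-5,0 \right)} \right)} + Q} = \sqrt{1 + 0} = \sqrt{1} = 1$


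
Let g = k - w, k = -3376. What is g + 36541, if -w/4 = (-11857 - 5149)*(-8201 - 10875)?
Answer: 1297658989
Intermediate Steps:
w = -1297625824 (w = -4*(-11857 - 5149)*(-8201 - 10875) = -(-68024)*(-19076) = -4*324406456 = -1297625824)
g = 1297622448 (g = -3376 - 1*(-1297625824) = -3376 + 1297625824 = 1297622448)
g + 36541 = 1297622448 + 36541 = 1297658989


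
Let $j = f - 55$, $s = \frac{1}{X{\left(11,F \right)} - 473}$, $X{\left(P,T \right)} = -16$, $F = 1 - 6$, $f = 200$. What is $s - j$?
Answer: $- \frac{70906}{489} \approx -145.0$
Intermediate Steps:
$F = -5$ ($F = 1 - 6 = -5$)
$s = - \frac{1}{489}$ ($s = \frac{1}{-16 - 473} = \frac{1}{-489} = - \frac{1}{489} \approx -0.002045$)
$j = 145$ ($j = 200 - 55 = 145$)
$s - j = - \frac{1}{489} - 145 = - \frac{70906}{489}$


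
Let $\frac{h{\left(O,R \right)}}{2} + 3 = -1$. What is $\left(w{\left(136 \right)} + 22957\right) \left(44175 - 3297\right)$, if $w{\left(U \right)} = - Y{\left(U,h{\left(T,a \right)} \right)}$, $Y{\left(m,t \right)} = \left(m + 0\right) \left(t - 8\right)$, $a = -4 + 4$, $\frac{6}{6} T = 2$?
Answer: $1027386774$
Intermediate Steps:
$T = 2$
$a = 0$
$h{\left(O,R \right)} = -8$ ($h{\left(O,R \right)} = -6 + 2 \left(-1\right) = -6 - 2 = -8$)
$Y{\left(m,t \right)} = m \left(-8 + t\right)$
$w{\left(U \right)} = 16 U$ ($w{\left(U \right)} = - U \left(-8 - 8\right) = - U \left(-16\right) = - \left(-16\right) U = 16 U$)
$\left(w{\left(136 \right)} + 22957\right) \left(44175 - 3297\right) = \left(16 \cdot 136 + 22957\right) \left(44175 - 3297\right) = \left(2176 + 22957\right) 40878 = 25133 \cdot 40878 = 1027386774$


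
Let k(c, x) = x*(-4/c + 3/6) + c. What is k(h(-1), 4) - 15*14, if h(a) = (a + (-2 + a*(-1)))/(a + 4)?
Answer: -554/3 ≈ -184.67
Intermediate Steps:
h(a) = -2/(4 + a) (h(a) = (a + (-2 - a))/(4 + a) = -2/(4 + a))
k(c, x) = c + x*(½ - 4/c) (k(c, x) = x*(-4/c + 3*(⅙)) + c = x*(-4/c + ½) + c = x*(½ - 4/c) + c = c + x*(½ - 4/c))
k(h(-1), 4) - 15*14 = (-2/(4 - 1) + (½)*4 - 4*4/(-2/(4 - 1))) - 15*14 = (-2/3 + 2 - 4*4/(-2/3)) - 210 = (-2*⅓ + 2 - 4*4/(-2*⅓)) - 210 = (-⅔ + 2 - 4*4/(-⅔)) - 210 = (-⅔ + 2 - 4*4*(-3/2)) - 210 = (-⅔ + 2 + 24) - 210 = 76/3 - 210 = -554/3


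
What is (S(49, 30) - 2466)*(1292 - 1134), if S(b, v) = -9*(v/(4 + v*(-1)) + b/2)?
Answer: -5496741/13 ≈ -4.2283e+5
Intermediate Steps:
S(b, v) = -9*b/2 - 9*v/(4 - v) (S(b, v) = -9*(v/(4 - v) + b*(½)) = -9*(v/(4 - v) + b/2) = -9*(b/2 + v/(4 - v)) = -9*b/2 - 9*v/(4 - v))
(S(49, 30) - 2466)*(1292 - 1134) = (9*(2*30 + 4*49 - 1*49*30)/(2*(-4 + 30)) - 2466)*(1292 - 1134) = ((9/2)*(60 + 196 - 1470)/26 - 2466)*158 = ((9/2)*(1/26)*(-1214) - 2466)*158 = (-5463/26 - 2466)*158 = -69579/26*158 = -5496741/13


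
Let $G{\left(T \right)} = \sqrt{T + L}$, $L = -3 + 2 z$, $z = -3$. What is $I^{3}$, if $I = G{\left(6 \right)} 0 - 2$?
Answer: $-8$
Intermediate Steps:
$L = -9$ ($L = -3 + 2 \left(-3\right) = -3 - 6 = -9$)
$G{\left(T \right)} = \sqrt{-9 + T}$ ($G{\left(T \right)} = \sqrt{T - 9} = \sqrt{-9 + T}$)
$I = -2$ ($I = \sqrt{-9 + 6} \cdot 0 - 2 = \sqrt{-3} \cdot 0 - 2 = i \sqrt{3} \cdot 0 - 2 = 0 - 2 = -2$)
$I^{3} = \left(-2\right)^{3} = -8$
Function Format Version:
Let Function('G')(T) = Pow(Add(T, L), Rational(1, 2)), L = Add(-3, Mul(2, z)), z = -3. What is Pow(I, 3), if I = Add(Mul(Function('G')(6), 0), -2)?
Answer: -8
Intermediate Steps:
L = -9 (L = Add(-3, Mul(2, -3)) = Add(-3, -6) = -9)
Function('G')(T) = Pow(Add(-9, T), Rational(1, 2)) (Function('G')(T) = Pow(Add(T, -9), Rational(1, 2)) = Pow(Add(-9, T), Rational(1, 2)))
I = -2 (I = Add(Mul(Pow(Add(-9, 6), Rational(1, 2)), 0), -2) = Add(Mul(Pow(-3, Rational(1, 2)), 0), -2) = Add(Mul(Mul(I, Pow(3, Rational(1, 2))), 0), -2) = Add(0, -2) = -2)
Pow(I, 3) = Pow(-2, 3) = -8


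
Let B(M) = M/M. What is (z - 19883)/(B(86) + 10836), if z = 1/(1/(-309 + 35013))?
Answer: 14821/10837 ≈ 1.3676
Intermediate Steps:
z = 34704 (z = 1/(1/34704) = 34704)
B(M) = 1
(z - 19883)/(B(86) + 10836) = (34704 - 19883)/(1 + 10836) = 14821/10837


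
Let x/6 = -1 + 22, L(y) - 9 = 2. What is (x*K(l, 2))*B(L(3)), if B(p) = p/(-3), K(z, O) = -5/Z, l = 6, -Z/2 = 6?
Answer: -385/2 ≈ -192.50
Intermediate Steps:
Z = -12 (Z = -2*6 = -12)
L(y) = 11 (L(y) = 9 + 2 = 11)
K(z, O) = 5/12 (K(z, O) = -5/(-12) = -5*(-1/12) = 5/12)
B(p) = -p/3 (B(p) = p*(-⅓) = -p/3)
x = 126 (x = 6*(-1 + 22) = 6*21 = 126)
(x*K(l, 2))*B(L(3)) = (126*(5/12))*(-⅓*11) = (105/2)*(-11/3) = -385/2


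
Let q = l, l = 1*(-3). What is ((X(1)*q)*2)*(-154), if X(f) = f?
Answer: 924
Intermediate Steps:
l = -3
q = -3
((X(1)*q)*2)*(-154) = ((1*(-3))*2)*(-154) = -3*2*(-154) = -6*(-154) = 924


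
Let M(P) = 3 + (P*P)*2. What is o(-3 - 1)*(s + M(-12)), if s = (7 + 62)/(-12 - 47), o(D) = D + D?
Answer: -136800/59 ≈ -2318.6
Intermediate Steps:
o(D) = 2*D
M(P) = 3 + 2*P² (M(P) = 3 + P²*2 = 3 + 2*P²)
s = -69/59 (s = 69/(-59) = 69*(-1/59) = -69/59 ≈ -1.1695)
o(-3 - 1)*(s + M(-12)) = (2*(-3 - 1))*(-69/59 + (3 + 2*(-12)²)) = (2*(-4))*(-69/59 + (3 + 2*144)) = -8*(-69/59 + (3 + 288)) = -8*(-69/59 + 291) = -8*17100/59 = -136800/59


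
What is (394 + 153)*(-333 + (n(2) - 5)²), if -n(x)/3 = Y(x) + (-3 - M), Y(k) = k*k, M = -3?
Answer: -24068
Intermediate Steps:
Y(k) = k²
n(x) = -3*x² (n(x) = -3*(x² + (-3 - 1*(-3))) = -3*(x² + (-3 + 3)) = -3*(x² + 0) = -3*x²)
(394 + 153)*(-333 + (n(2) - 5)²) = (394 + 153)*(-333 + (-3*2² - 5)²) = 547*(-333 + (-3*4 - 5)²) = 547*(-333 + (-12 - 5)²) = 547*(-333 + (-17)²) = 547*(-333 + 289) = 547*(-44) = -24068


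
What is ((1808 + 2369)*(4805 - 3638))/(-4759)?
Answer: -4874559/4759 ≈ -1024.3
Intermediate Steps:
((1808 + 2369)*(4805 - 3638))/(-4759) = (4177*1167)*(-1/4759) = 4874559*(-1/4759) = -4874559/4759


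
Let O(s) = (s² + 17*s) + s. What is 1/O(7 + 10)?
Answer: 1/595 ≈ 0.0016807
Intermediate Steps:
O(s) = s² + 18*s
1/O(7 + 10) = 1/((7 + 10)*(18 + (7 + 10))) = 1/(17*(18 + 17)) = 1/(17*35) = 1/595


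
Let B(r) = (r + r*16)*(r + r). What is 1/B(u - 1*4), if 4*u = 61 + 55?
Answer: 1/21250 ≈ 4.7059e-5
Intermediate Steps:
u = 29 (u = (61 + 55)/4 = (1/4)*116 = 29)
B(r) = 34*r**2 (B(r) = (r + 16*r)*(2*r) = (17*r)*(2*r) = 34*r**2)
1/B(u - 1*4) = 1/(34*(29 - 1*4)**2) = 1/(34*(29 - 4)**2) = 1/(34*25**2) = 1/(34*625) = 1/21250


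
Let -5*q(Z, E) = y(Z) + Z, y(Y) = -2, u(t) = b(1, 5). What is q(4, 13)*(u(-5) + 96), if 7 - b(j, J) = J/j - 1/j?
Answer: -198/5 ≈ -39.600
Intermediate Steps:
b(j, J) = 7 + 1/j - J/j (b(j, J) = 7 - (J/j - 1/j) = 7 - (-1/j + J/j) = 7 + (1/j - J/j) = 7 + 1/j - J/j)
u(t) = 3 (u(t) = (1 - 1*5 + 7*1)/1 = 1*(1 - 5 + 7) = 1*3 = 3)
q(Z, E) = ⅖ - Z/5 (q(Z, E) = -(-2 + Z)/5 = ⅖ - Z/5)
q(4, 13)*(u(-5) + 96) = (⅖ - ⅕*4)*(3 + 96) = (⅖ - ⅘)*99 = -⅖*99 = -198/5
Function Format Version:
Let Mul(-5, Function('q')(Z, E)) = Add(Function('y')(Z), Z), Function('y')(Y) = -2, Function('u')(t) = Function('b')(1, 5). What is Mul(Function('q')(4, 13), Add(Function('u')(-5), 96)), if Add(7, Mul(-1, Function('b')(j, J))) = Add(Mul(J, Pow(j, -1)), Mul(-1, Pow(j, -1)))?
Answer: Rational(-198, 5) ≈ -39.600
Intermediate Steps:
Function('b')(j, J) = Add(7, Pow(j, -1), Mul(-1, J, Pow(j, -1))) (Function('b')(j, J) = Add(7, Mul(-1, Add(Mul(J, Pow(j, -1)), Mul(-1, Pow(j, -1))))) = Add(7, Mul(-1, Add(Mul(-1, Pow(j, -1)), Mul(J, Pow(j, -1))))) = Add(7, Add(Pow(j, -1), Mul(-1, J, Pow(j, -1)))) = Add(7, Pow(j, -1), Mul(-1, J, Pow(j, -1))))
Function('u')(t) = 3 (Function('u')(t) = Mul(Pow(1, -1), Add(1, Mul(-1, 5), Mul(7, 1))) = Mul(1, Add(1, -5, 7)) = Mul(1, 3) = 3)
Function('q')(Z, E) = Add(Rational(2, 5), Mul(Rational(-1, 5), Z)) (Function('q')(Z, E) = Mul(Rational(-1, 5), Add(-2, Z)) = Add(Rational(2, 5), Mul(Rational(-1, 5), Z)))
Mul(Function('q')(4, 13), Add(Function('u')(-5), 96)) = Mul(Add(Rational(2, 5), Mul(Rational(-1, 5), 4)), Add(3, 96)) = Mul(Add(Rational(2, 5), Rational(-4, 5)), 99) = Mul(Rational(-2, 5), 99) = Rational(-198, 5)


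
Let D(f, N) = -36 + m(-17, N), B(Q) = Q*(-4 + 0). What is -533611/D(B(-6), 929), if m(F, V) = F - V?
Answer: 533611/982 ≈ 543.39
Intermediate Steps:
B(Q) = -4*Q (B(Q) = Q*(-4) = -4*Q)
D(f, N) = -53 - N (D(f, N) = -36 + (-17 - N) = -53 - N)
-533611/D(B(-6), 929) = -533611/(-53 - 1*929) = -533611/(-53 - 929) = -533611/(-982) = -533611*(-1/982) = 533611/982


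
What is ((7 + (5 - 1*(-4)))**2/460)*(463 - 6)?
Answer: 29248/115 ≈ 254.33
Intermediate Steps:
((7 + (5 - 1*(-4)))**2/460)*(463 - 6) = ((7 + (5 + 4))**2*(1/460))*457 = ((7 + 9)**2*(1/460))*457 = (16**2*(1/460))*457 = (256*(1/460))*457 = (64/115)*457 = 29248/115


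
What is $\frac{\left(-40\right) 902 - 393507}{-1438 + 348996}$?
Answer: $- \frac{429587}{347558} \approx -1.236$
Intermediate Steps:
$\frac{\left(-40\right) 902 - 393507}{-1438 + 348996} = \frac{-36080 - 393507}{347558} = \left(-429587\right) \frac{1}{347558} = - \frac{429587}{347558}$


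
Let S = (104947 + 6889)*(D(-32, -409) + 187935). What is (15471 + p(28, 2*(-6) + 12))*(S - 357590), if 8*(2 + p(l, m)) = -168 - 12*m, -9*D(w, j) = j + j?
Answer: 2923523981632144/9 ≈ 3.2484e+14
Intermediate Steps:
D(w, j) = -2*j/9 (D(w, j) = -(j + j)/9 = -2*j/9)
p(l, m) = -23 - 3*m/2 (p(l, m) = -2 + (-168 - 12*m)/8 = -2 + (-21 - 3*m/2) = -23 - 3*m/2)
S = 189252569788/9 (S = (104947 + 6889)*(-2/9*(-409) + 187935) = 111836*(818/9 + 187935) = 111836*(1692233/9) = 189252569788/9 ≈ 2.1028e+10)
(15471 + p(28, 2*(-6) + 12))*(S - 357590) = (15471 + (-23 - 3*(2*(-6) + 12)/2))*(189252569788/9 - 357590) = (15471 + (-23 - 3*(-12 + 12)/2))*(189249351478/9) = (15471 + (-23 - 3/2*0))*(189249351478/9) = (15471 + (-23 + 0))*(189249351478/9) = (15471 - 23)*(189249351478/9) = 15448*(189249351478/9) = 2923523981632144/9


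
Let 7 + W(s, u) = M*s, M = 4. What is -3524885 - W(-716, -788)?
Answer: -3522014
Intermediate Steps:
W(s, u) = -7 + 4*s
-3524885 - W(-716, -788) = -3524885 - (-7 + 4*(-716)) = -3524885 - (-7 - 2864) = -3524885 - 1*(-2871) = -3524885 + 2871 = -3522014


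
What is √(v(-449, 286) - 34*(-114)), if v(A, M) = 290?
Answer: √4166 ≈ 64.545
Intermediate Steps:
√(v(-449, 286) - 34*(-114)) = √(290 - 34*(-114)) = √(290 + 3876) = √4166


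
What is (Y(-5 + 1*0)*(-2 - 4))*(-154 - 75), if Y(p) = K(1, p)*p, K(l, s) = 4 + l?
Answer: -34350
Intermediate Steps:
Y(p) = 5*p (Y(p) = (4 + 1)*p = 5*p)
(Y(-5 + 1*0)*(-2 - 4))*(-154 - 75) = ((5*(-5 + 1*0))*(-2 - 4))*(-154 - 75) = ((5*(-5 + 0))*(-6))*(-229) = ((5*(-5))*(-6))*(-229) = -25*(-6)*(-229) = 150*(-229) = -34350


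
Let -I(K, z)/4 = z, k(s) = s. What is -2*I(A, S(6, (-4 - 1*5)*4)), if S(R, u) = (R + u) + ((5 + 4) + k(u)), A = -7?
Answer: -456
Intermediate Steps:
S(R, u) = 9 + R + 2*u (S(R, u) = (R + u) + ((5 + 4) + u) = (R + u) + (9 + u) = 9 + R + 2*u)
I(K, z) = -4*z
-2*I(A, S(6, (-4 - 1*5)*4)) = -(-8)*(9 + 6 + 2*((-4 - 1*5)*4)) = -(-8)*(9 + 6 + 2*((-4 - 5)*4)) = -(-8)*(9 + 6 + 2*(-9*4)) = -(-8)*(9 + 6 + 2*(-36)) = -(-8)*(9 + 6 - 72) = -(-8)*(-57) = -2*228 = -456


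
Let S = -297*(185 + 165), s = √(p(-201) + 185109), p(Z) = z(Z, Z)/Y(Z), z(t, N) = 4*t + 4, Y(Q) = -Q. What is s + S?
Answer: -103950 + √7478427909/201 ≈ -1.0352e+5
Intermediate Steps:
z(t, N) = 4 + 4*t
p(Z) = -(4 + 4*Z)/Z (p(Z) = (4 + 4*Z)/((-Z)) = (4 + 4*Z)*(-1/Z) = -(4 + 4*Z)/Z)
s = √7478427909/201 (s = √((-4 - 4/(-201)) + 185109) = √((-4 - 4*(-1/201)) + 185109) = √((-4 + 4/201) + 185109) = √(-800/201 + 185109) = √(37206109/201) = √7478427909/201 ≈ 430.24)
S = -103950 (S = -297*350 = -103950)
s + S = √7478427909/201 - 103950 = -103950 + √7478427909/201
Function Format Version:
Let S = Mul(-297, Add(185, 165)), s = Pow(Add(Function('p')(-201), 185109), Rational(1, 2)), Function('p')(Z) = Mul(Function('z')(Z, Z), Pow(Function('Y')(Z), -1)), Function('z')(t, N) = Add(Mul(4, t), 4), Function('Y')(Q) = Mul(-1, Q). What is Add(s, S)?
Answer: Add(-103950, Mul(Rational(1, 201), Pow(7478427909, Rational(1, 2)))) ≈ -1.0352e+5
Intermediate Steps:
Function('z')(t, N) = Add(4, Mul(4, t))
Function('p')(Z) = Mul(-1, Pow(Z, -1), Add(4, Mul(4, Z))) (Function('p')(Z) = Mul(Add(4, Mul(4, Z)), Pow(Mul(-1, Z), -1)) = Mul(Add(4, Mul(4, Z)), Mul(-1, Pow(Z, -1))) = Mul(-1, Pow(Z, -1), Add(4, Mul(4, Z))))
s = Mul(Rational(1, 201), Pow(7478427909, Rational(1, 2))) (s = Pow(Add(Add(-4, Mul(-4, Pow(-201, -1))), 185109), Rational(1, 2)) = Pow(Add(Add(-4, Mul(-4, Rational(-1, 201))), 185109), Rational(1, 2)) = Pow(Add(Add(-4, Rational(4, 201)), 185109), Rational(1, 2)) = Pow(Add(Rational(-800, 201), 185109), Rational(1, 2)) = Pow(Rational(37206109, 201), Rational(1, 2)) = Mul(Rational(1, 201), Pow(7478427909, Rational(1, 2))) ≈ 430.24)
S = -103950 (S = Mul(-297, 350) = -103950)
Add(s, S) = Add(Mul(Rational(1, 201), Pow(7478427909, Rational(1, 2))), -103950) = Add(-103950, Mul(Rational(1, 201), Pow(7478427909, Rational(1, 2))))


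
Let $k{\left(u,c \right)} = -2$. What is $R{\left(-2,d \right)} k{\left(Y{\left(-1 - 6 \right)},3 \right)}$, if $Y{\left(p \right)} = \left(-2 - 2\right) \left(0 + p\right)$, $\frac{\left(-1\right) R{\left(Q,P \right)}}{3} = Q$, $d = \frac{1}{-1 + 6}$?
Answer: $-12$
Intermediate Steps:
$d = \frac{1}{5} \approx 0.2$
$R{\left(Q,P \right)} = - 3 Q$
$Y{\left(p \right)} = - 4 p$
$R{\left(-2,d \right)} k{\left(Y{\left(-1 - 6 \right)},3 \right)} = \left(-3\right) \left(-2\right) \left(-2\right) = 6 \left(-2\right) = -12$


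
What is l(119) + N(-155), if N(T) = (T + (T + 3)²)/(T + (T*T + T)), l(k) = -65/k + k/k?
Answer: 235973/166005 ≈ 1.4215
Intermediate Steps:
l(k) = 1 - 65/k (l(k) = -65/k + 1 = 1 - 65/k)
N(T) = (T + (3 + T)²)/(T² + 2*T) (N(T) = (T + (3 + T)²)/(T + (T² + T)) = (T + (3 + T)²)/(T + (T + T²)) = (T + (3 + T)²)/(T² + 2*T))
l(119) + N(-155) = (-65 + 119)/119 + (-155 + (3 - 155)²)/((-155)*(2 - 155)) = (1/119)*54 - 1/155*(-155 + (-152)²)/(-153) = 54/119 - 1/155*(-1/153)*(-155 + 23104) = 54/119 - 1/155*(-1/153)*22949 = 54/119 + 22949/23715 = 235973/166005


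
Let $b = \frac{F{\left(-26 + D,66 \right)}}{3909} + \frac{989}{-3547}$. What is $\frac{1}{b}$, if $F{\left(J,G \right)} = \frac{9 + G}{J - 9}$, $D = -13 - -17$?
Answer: $- \frac{143273971}{40037352} \approx -3.5785$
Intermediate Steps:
$D = 4$ ($D = -13 + 17 = 4$)
$F{\left(J,G \right)} = \frac{9 + G}{-9 + J}$
$b = - \frac{40037352}{143273971}$ ($b = \frac{\frac{1}{-9 + \left(-26 + 4\right)} \left(9 + 66\right)}{3909} + \frac{989}{-3547} = \frac{1}{-9 - 22} \cdot 75 \cdot \frac{1}{3909} + 989 \left(- \frac{1}{3547}\right) = \frac{1}{-31} \cdot 75 \cdot \frac{1}{3909} - \frac{989}{3547} = \left(- \frac{1}{31}\right) 75 \cdot \frac{1}{3909} - \frac{989}{3547} = \left(- \frac{75}{31}\right) \frac{1}{3909} - \frac{989}{3547} = - \frac{25}{40393} - \frac{989}{3547} = - \frac{40037352}{143273971} \approx -0.27945$)
$\frac{1}{b} = \frac{1}{- \frac{40037352}{143273971}} = - \frac{143273971}{40037352}$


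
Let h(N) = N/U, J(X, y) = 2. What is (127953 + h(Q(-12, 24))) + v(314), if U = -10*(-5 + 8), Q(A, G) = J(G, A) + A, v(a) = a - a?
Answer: 383860/3 ≈ 1.2795e+5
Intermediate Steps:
v(a) = 0
Q(A, G) = 2 + A
U = -30 (U = -10*3 = -30)
h(N) = -N/30 (h(N) = N/(-30) = N*(-1/30) = -N/30)
(127953 + h(Q(-12, 24))) + v(314) = (127953 - (2 - 12)/30) + 0 = (127953 - 1/30*(-10)) + 0 = (127953 + ⅓) + 0 = 383860/3 + 0 = 383860/3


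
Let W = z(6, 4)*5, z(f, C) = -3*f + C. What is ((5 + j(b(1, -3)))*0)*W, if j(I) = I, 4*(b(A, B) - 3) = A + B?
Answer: 0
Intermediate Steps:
b(A, B) = 3 + A/4 + B/4 (b(A, B) = 3 + (A + B)/4 = 3 + (A/4 + B/4) = 3 + A/4 + B/4)
z(f, C) = C - 3*f
W = -70 (W = (4 - 3*6)*5 = (4 - 18)*5 = -14*5 = -70)
((5 + j(b(1, -3)))*0)*W = ((5 + (3 + (1/4)*1 + (1/4)*(-3)))*0)*(-70) = ((5 + (3 + 1/4 - 3/4))*0)*(-70) = ((5 + 5/2)*0)*(-70) = ((15/2)*0)*(-70) = 0*(-70) = 0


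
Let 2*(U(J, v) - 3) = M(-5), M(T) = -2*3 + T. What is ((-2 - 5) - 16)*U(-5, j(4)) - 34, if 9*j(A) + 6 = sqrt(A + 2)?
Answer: 47/2 ≈ 23.500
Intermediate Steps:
M(T) = -6 + T
j(A) = -2/3 + sqrt(2 + A)/9 (j(A) = -2/3 + sqrt(A + 2)/9 = -2/3 + sqrt(2 + A)/9)
U(J, v) = -5/2 (U(J, v) = 3 + (-6 - 5)/2 = 3 + (1/2)*(-11) = 3 - 11/2 = -5/2)
((-2 - 5) - 16)*U(-5, j(4)) - 34 = ((-2 - 5) - 16)*(-5/2) - 34 = (-7 - 16)*(-5/2) - 34 = -23*(-5/2) - 34 = 115/2 - 34 = 47/2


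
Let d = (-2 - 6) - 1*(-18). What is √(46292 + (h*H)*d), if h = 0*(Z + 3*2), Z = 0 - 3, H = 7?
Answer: 2*√11573 ≈ 215.16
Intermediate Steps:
Z = -3
h = 0 (h = 0*(-3 + 3*2) = 0*(-3 + 6) = 0*3 = 0)
d = 10 (d = -8 + 18 = 10)
√(46292 + (h*H)*d) = √(46292 + (0*7)*10) = √(46292 + 0*10) = √(46292 + 0) = √46292 = 2*√11573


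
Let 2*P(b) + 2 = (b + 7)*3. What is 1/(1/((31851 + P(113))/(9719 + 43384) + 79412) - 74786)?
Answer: -4217047466/315376111739173 ≈ -1.3371e-5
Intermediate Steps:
P(b) = 19/2 + 3*b/2 (P(b) = -1 + ((b + 7)*3)/2 = -1 + ((7 + b)*3)/2 = -1 + (21 + 3*b)/2 = -1 + (21/2 + 3*b/2) = 19/2 + 3*b/2)
1/(1/((31851 + P(113))/(9719 + 43384) + 79412) - 74786) = 1/(1/((31851 + (19/2 + (3/2)*113))/(9719 + 43384) + 79412) - 74786) = 1/(1/((31851 + (19/2 + 339/2))/53103 + 79412) - 74786) = 1/(1/((31851 + 179)*(1/53103) + 79412) - 74786) = 1/(1/(32030*(1/53103) + 79412) - 74786) = 1/(1/(32030/53103 + 79412) - 74786) = 1/(1/(4217047466/53103) - 74786) = 1/(53103/4217047466 - 74786) = 1/(-315376111739173/4217047466) = -4217047466/315376111739173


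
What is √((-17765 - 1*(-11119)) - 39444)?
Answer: I*√46090 ≈ 214.69*I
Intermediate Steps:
√((-17765 - 1*(-11119)) - 39444) = √((-17765 + 11119) - 39444) = √(-6646 - 39444) = √(-46090) = I*√46090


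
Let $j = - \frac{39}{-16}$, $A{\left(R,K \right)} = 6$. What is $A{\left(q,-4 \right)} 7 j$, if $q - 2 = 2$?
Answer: $\frac{819}{8} \approx 102.38$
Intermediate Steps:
$q = 4$ ($q = 2 + 2 = 4$)
$j = \frac{39}{16}$ ($j = \left(-39\right) \left(- \frac{1}{16}\right) = \frac{39}{16} \approx 2.4375$)
$A{\left(q,-4 \right)} 7 j = 6 \cdot 7 \cdot \frac{39}{16} = 42 \cdot \frac{39}{16} = \frac{819}{8}$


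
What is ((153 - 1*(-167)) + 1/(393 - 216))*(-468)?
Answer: -8835996/59 ≈ -1.4976e+5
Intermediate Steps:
((153 - 1*(-167)) + 1/(393 - 216))*(-468) = ((153 + 167) + 1/177)*(-468) = (320 + 1/177)*(-468) = (56641/177)*(-468) = -8835996/59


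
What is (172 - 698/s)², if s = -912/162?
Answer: 506025025/5776 ≈ 87608.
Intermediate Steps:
s = -152/27 (s = -912*1/162 = -152/27 ≈ -5.6296)
(172 - 698/s)² = (172 - 698/(-152/27))² = (172 - 698*(-27/152))² = (172 + 9423/76)² = (22495/76)² = 506025025/5776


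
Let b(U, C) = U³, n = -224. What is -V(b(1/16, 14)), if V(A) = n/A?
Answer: 917504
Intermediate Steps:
V(A) = -224/A
-V(b(1/16, 14)) = -(-224)/((1/16)³) = -(-224)/1/4096 = -(-224)*4096 = -1*(-917504) = 917504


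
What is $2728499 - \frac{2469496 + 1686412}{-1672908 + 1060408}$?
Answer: $\frac{417802448352}{153125} \approx 2.7285 \cdot 10^{6}$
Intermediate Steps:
$2728499 - \frac{2469496 + 1686412}{-1672908 + 1060408} = 2728499 - \frac{4155908}{-612500} = 2728499 - 4155908 \left(- \frac{1}{612500}\right) = 2728499 - - \frac{1038977}{153125} = 2728499 + \frac{1038977}{153125} = \frac{417802448352}{153125}$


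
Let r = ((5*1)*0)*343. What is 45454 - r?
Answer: 45454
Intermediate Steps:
r = 0 (r = (5*0)*343 = 0*343 = 0)
45454 - r = 45454 - 1*0 = 45454 + 0 = 45454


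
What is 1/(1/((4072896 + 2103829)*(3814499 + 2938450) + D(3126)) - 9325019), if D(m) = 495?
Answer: -41711108912520/388956883120318337879 ≈ -1.0724e-7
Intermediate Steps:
1/(1/((4072896 + 2103829)*(3814499 + 2938450) + D(3126)) - 9325019) = 1/(1/((4072896 + 2103829)*(3814499 + 2938450) + 495) - 9325019) = 1/(1/(6176725*6752949 + 495) - 9325019) = 1/(1/(41711108912025 + 495) - 9325019) = 1/(1/41711108912520 - 9325019) = 1/(-388956883120318337879/41711108912520) = -41711108912520/388956883120318337879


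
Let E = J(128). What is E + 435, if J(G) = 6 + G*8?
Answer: 1465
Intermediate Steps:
J(G) = 6 + 8*G
E = 1030 (E = 6 + 8*128 = 6 + 1024 = 1030)
E + 435 = 1030 + 435 = 1465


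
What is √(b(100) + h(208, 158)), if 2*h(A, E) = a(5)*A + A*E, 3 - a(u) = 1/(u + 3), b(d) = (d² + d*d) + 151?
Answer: 3*√4098 ≈ 192.05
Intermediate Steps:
b(d) = 151 + 2*d² (b(d) = (d² + d²) + 151 = 2*d² + 151 = 151 + 2*d²)
a(u) = 3 - 1/(3 + u) (a(u) = 3 - 1/(u + 3) = 3 - 1/(3 + u))
h(A, E) = 23*A/16 + A*E/2 (h(A, E) = (((8 + 3*5)/(3 + 5))*A + A*E)/2 = (((8 + 15)/8)*A + A*E)/2 = (((⅛)*23)*A + A*E)/2 = (23*A/8 + A*E)/2 = 23*A/16 + A*E/2)
√(b(100) + h(208, 158)) = √((151 + 2*100²) + (1/16)*208*(23 + 8*158)) = √((151 + 2*10000) + (1/16)*208*(23 + 1264)) = √((151 + 20000) + (1/16)*208*1287) = √(20151 + 16731) = √36882 = 3*√4098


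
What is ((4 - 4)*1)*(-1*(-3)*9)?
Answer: 0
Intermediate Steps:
((4 - 4)*1)*(-1*(-3)*9) = (0*1)*(3*9) = 0*27 = 0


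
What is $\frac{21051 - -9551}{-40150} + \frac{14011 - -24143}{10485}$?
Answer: $\frac{3669761}{1275675} \approx 2.8767$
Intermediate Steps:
$\frac{21051 - -9551}{-40150} + \frac{14011 - -24143}{10485} = \left(21051 + 9551\right) \left(- \frac{1}{40150}\right) + \left(14011 + 24143\right) \frac{1}{10485} = 30602 \left(- \frac{1}{40150}\right) + 38154 \cdot \frac{1}{10485} = - \frac{1391}{1825} + \frac{12718}{3495} = \frac{3669761}{1275675}$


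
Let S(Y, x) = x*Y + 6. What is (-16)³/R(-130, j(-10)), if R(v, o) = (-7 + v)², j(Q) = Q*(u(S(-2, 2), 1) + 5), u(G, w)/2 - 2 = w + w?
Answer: -4096/18769 ≈ -0.21823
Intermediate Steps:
S(Y, x) = 6 + Y*x (S(Y, x) = Y*x + 6 = 6 + Y*x)
u(G, w) = 4 + 4*w (u(G, w) = 4 + 2*(w + w) = 4 + 2*(2*w) = 4 + 4*w)
j(Q) = 13*Q (j(Q) = Q*((4 + 4*1) + 5) = Q*((4 + 4) + 5) = Q*(8 + 5) = Q*13 = 13*Q)
(-16)³/R(-130, j(-10)) = (-16)³/((-7 - 130)²) = -4096/((-137)²) = -4096/18769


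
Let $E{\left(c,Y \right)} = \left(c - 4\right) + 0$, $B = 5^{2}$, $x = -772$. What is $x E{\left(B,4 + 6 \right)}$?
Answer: $-16212$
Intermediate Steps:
$B = 25$
$E{\left(c,Y \right)} = -4 + c$ ($E{\left(c,Y \right)} = \left(-4 + c\right) + 0 = -4 + c$)
$x E{\left(B,4 + 6 \right)} = - 772 \left(-4 + 25\right) = \left(-772\right) 21 = -16212$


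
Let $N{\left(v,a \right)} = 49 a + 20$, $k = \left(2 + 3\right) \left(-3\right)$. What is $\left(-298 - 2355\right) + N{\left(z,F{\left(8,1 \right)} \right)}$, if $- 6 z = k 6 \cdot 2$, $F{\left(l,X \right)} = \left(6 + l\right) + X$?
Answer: $-1898$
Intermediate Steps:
$F{\left(l,X \right)} = 6 + X + l$
$k = -15$ ($k = 5 \left(-3\right) = -15$)
$z = 30$ ($z = - \frac{\left(-15\right) 6 \cdot 2}{6} = - \frac{\left(-90\right) 2}{6} = \left(- \frac{1}{6}\right) \left(-180\right) = 30$)
$N{\left(v,a \right)} = 20 + 49 a$
$\left(-298 - 2355\right) + N{\left(z,F{\left(8,1 \right)} \right)} = \left(-298 - 2355\right) + \left(20 + 49 \left(6 + 1 + 8\right)\right) = -2653 + \left(20 + 49 \cdot 15\right) = -2653 + \left(20 + 735\right) = -2653 + 755 = -1898$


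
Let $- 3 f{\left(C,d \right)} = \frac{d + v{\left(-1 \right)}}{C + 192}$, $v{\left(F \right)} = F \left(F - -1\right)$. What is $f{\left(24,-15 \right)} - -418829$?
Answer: $\frac{90467069}{216} \approx 4.1883 \cdot 10^{5}$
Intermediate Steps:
$v{\left(F \right)} = F \left(1 + F\right)$ ($v{\left(F \right)} = F \left(F + 1\right) = F \left(1 + F\right)$)
$f{\left(C,d \right)} = - \frac{d}{3 \left(192 + C\right)}$ ($f{\left(C,d \right)} = - \frac{\left(d - \left(1 - 1\right)\right) \frac{1}{C + 192}}{3} = - \frac{\left(d - 0\right) \frac{1}{192 + C}}{3} = - \frac{\left(d + 0\right) \frac{1}{192 + C}}{3} = - \frac{d \frac{1}{192 + C}}{3} = - \frac{d}{3 \left(192 + C\right)}$)
$f{\left(24,-15 \right)} - -418829 = \left(-1\right) \left(-15\right) \frac{1}{576 + 3 \cdot 24} - -418829 = \left(-1\right) \left(-15\right) \frac{1}{576 + 72} + 418829 = \left(-1\right) \left(-15\right) \frac{1}{648} + 418829 = \frac{5}{216} + 418829 = \frac{90467069}{216}$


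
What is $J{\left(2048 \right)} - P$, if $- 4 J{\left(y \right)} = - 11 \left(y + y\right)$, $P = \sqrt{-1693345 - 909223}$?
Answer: $11264 - 2 i \sqrt{650642} \approx 11264.0 - 1613.2 i$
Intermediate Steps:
$P = 2 i \sqrt{650642}$ ($P = \sqrt{-2602568} = 2 i \sqrt{650642} \approx 1613.2 i$)
$J{\left(y \right)} = \frac{11 y}{2}$ ($J{\left(y \right)} = - \frac{\left(-11\right) \left(y + y\right)}{4} = - \frac{\left(-11\right) 2 y}{4} = - \frac{\left(-22\right) y}{4} = \frac{11 y}{2}$)
$J{\left(2048 \right)} - P = \frac{11}{2} \cdot 2048 - 2 i \sqrt{650642} = 11264 - 2 i \sqrt{650642}$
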